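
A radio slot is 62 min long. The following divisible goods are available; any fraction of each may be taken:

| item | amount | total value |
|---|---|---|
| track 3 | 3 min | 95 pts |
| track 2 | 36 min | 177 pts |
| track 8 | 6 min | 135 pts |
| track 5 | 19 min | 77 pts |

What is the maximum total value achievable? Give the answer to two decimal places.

475.89

Take in order of value per unit:
- track 3 (95/3 per unit): all 3 → value 95, running total 95.00
- track 8 (135/6 per unit): all 6 → value 135, running total 230.00
- track 2 (177/36 per unit): all 36 → value 177, running total 407.00
- track 5 (77/19 per unit): 17 of 19 → value 17×77/19 = 68.8947, running total 475.89
Total 475.89.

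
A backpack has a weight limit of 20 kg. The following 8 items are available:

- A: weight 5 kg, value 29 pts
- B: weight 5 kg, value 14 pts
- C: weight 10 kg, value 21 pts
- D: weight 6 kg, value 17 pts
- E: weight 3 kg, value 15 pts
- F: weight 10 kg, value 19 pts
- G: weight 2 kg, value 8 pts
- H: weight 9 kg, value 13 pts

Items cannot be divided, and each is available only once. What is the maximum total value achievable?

This is a 0/1 knapsack; check combinations near the capacity.
- A+B+D+E: weight 5+5+6+3=19, value 29+14+17+15=75
- A+C+E+G: weight 5+10+3+2=20, value 29+21+15+8=73
- A+E+F+G: weight 5+3+10+2=20, value 29+15+19+8=71
Best: 75 pts.

75 pts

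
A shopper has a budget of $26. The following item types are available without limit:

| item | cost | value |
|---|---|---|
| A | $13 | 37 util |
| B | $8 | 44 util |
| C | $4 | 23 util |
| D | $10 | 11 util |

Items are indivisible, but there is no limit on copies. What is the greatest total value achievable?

Best value-per-unit is C at 23/4, and filling with it alone uses cost 6×4=24. No mix of the others beats 6×23 = 138.

138 util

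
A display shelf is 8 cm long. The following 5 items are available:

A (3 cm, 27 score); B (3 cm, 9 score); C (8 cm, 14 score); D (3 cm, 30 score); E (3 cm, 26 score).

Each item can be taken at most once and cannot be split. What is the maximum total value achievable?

Check high-value combinations within 8 cm:
- A+D: length 3+3=6, value 27+30=57
- D+E: length 3+3=6, value 30+26=56
- A+E: length 3+3=6, value 27+26=53
- B+D: length 3+3=6, value 9+30=39
Best: 57 score.

57 score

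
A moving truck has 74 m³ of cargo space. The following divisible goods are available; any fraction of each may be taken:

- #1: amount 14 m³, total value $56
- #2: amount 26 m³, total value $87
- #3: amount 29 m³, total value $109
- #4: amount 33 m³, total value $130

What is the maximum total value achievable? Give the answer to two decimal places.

287.48

Take in order of value per unit:
- #1 (56/14 per unit): all 14 → value 56, running total 56.00
- #4 (130/33 per unit): all 33 → value 130, running total 186.00
- #3 (109/29 per unit): 27 of 29 → value 27×109/29 = 101.4828, running total 287.48
Total 287.48.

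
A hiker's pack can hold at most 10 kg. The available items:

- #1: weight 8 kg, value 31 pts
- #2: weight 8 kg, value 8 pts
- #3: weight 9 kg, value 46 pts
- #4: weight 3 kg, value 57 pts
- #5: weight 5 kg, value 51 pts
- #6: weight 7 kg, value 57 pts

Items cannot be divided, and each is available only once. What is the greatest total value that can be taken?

114 pts

This is a 0/1 knapsack; check combinations near the capacity.
- #4+#6: weight 3+7=10, value 57+57=114
- #4+#5: weight 3+5=8, value 57+51=108
- #4: weight 3, value 57
- #6: weight 7, value 57
- #5: weight 5, value 51
Best: 114 pts.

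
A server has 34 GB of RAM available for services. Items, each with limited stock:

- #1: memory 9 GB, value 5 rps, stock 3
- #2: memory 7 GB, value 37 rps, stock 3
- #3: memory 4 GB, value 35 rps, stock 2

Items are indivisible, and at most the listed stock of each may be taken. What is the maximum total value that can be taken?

181 rps

Best selections within memory 34 and stock limits:
- 3×#2 + 2×#3: memory 29, value 181
- 1×#1 + 3×#2 + 1×#3: memory 34, value 151
- 1×#1 + 2×#2 + 2×#3: memory 31, value 149
Best: 181 rps.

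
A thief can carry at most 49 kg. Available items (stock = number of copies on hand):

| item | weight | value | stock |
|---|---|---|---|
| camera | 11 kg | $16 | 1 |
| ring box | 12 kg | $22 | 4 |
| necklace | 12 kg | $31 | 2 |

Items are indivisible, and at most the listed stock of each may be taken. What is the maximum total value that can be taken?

$106

Best selections within weight 49 and stock limits:
- 2×ring box + 2×necklace: weight 48, value 106
- 1×camera + 1×ring box + 2×necklace: weight 47, value 100
- 3×ring box + 1×necklace: weight 48, value 97
- 1×camera + 2×ring box + 1×necklace: weight 47, value 91
Best: $106.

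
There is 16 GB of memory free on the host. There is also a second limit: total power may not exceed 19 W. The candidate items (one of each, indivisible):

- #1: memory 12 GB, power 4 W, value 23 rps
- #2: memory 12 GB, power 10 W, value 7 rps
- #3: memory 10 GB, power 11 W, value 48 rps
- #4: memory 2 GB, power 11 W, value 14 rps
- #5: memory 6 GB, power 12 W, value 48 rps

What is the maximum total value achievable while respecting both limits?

Feasible sets respecting both limits:
- #3: memory 10, power 11, value 48
- #5: memory 6, power 12, value 48
- #1+#4: memory 14, power 15, value 37
- #1: memory 12, power 4, value 23
Best: 48 rps.

48 rps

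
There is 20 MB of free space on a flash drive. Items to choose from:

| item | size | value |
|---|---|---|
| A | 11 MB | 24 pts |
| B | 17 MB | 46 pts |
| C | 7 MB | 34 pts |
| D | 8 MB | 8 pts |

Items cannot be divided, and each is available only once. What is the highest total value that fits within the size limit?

58 pts

Check high-value combinations within 20 MB:
- A+C: size 11+7=18, value 24+34=58
- B: size 17, value 46
- C+D: size 7+8=15, value 34+8=42
- C: size 7, value 34
Best: 58 pts.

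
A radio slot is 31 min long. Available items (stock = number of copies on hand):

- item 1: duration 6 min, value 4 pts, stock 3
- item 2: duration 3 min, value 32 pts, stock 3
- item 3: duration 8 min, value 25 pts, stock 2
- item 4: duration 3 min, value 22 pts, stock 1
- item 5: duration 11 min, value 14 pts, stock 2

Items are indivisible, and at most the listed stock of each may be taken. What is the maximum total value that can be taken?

168 pts

Top feasible selections:
- 3×item 2 + 2×item 3 + 1×item 4: duration 28, value 168
- 3×item 2 + 1×item 3 + 1×item 4 + 1×item 5: duration 31, value 157
- 1×item 1 + 3×item 2 + 2×item 3: duration 31, value 150
- 1×item 1 + 3×item 2 + 1×item 3 + 1×item 4: duration 26, value 147
Best: 168 pts.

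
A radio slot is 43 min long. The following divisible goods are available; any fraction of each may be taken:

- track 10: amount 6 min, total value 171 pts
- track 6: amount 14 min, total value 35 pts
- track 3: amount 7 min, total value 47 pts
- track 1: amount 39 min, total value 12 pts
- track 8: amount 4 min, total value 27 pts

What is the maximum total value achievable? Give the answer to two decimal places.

283.69

Take in order of value per unit:
- track 10 (171/6 per unit): all 6 → value 171, running total 171.00
- track 8 (27/4 per unit): all 4 → value 27, running total 198.00
- track 3 (47/7 per unit): all 7 → value 47, running total 245.00
- track 6 (35/14 per unit): all 14 → value 35, running total 280.00
- track 1 (12/39 per unit): 12 of 39 → value 12×12/39 = 3.6923, running total 283.69
Total 283.69.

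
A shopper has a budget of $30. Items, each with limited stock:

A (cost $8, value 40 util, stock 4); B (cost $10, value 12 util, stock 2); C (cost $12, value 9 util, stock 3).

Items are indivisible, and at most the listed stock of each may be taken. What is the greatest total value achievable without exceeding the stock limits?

120 util

Top feasible selections:
- 3×A: cost 24, value 120
- 2×A + 1×B: cost 26, value 92
Best: 120 util.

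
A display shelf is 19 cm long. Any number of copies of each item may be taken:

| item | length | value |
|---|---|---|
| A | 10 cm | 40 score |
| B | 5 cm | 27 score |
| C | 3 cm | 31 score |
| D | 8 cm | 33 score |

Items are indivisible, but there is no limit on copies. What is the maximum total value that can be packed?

186 score

Best value-per-unit is C at 31/3, and filling with it alone uses length 6×3=18. No mix of the others beats 6×31 = 186.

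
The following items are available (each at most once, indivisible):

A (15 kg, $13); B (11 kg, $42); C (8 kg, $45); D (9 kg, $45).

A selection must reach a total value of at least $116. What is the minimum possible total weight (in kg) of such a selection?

Subsets with value ≥ 116, sorted by total weight:
- B+C+D: weight 28, value 132
- A+B+C+D: weight 43, value 145
Minimum weight: 28 kg.

28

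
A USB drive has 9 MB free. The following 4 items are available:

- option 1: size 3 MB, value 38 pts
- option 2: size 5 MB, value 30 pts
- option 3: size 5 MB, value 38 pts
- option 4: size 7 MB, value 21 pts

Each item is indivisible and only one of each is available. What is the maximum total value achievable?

76 pts

Check high-value combinations within 9 MB:
- option 1+option 3: size 3+5=8, value 38+38=76
- option 1+option 2: size 3+5=8, value 38+30=68
- option 1: size 3, value 38
- option 3: size 5, value 38
- option 2: size 5, value 30
Best: 76 pts.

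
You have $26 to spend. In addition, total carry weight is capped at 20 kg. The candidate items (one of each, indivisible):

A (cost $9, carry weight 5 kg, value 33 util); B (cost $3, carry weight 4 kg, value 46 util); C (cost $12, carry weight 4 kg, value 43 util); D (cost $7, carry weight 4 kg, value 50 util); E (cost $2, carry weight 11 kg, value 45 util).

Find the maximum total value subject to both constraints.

141 util

Feasible sets respecting both limits:
- B+D+E: cost 12, carry weight 19, value 141
- B+C+D: cost 22, carry weight 12, value 139
- C+D+E: cost 21, carry weight 19, value 138
- B+C+E: cost 17, carry weight 19, value 134
Best: 141 util.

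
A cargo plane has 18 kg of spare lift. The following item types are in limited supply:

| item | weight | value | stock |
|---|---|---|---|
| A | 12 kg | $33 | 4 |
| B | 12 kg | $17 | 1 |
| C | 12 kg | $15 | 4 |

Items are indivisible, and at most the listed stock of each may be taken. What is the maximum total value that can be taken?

$33

Top feasible selections:
- 1×A: weight 12, value 33
- 1×B: weight 12, value 17
- 1×C: weight 12, value 15
Best: $33.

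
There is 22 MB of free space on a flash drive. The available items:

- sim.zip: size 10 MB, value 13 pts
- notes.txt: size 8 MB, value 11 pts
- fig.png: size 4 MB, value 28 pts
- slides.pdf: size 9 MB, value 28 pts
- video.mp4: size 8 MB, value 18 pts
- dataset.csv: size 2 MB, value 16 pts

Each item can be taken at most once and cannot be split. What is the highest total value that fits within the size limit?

This is a 0/1 knapsack; check combinations near the capacity.
- fig.png+slides.pdf+video.mp4: size 4+9+8=21, value 28+28+18=74
- notes.txt+fig.png+video.mp4+dataset.csv: size 8+4+8+2=22, value 11+28+18+16=73
- fig.png+slides.pdf+dataset.csv: size 4+9+2=15, value 28+28+16=72
- notes.txt+fig.png+slides.pdf: size 8+4+9=21, value 11+28+28=67
Best: 74 pts.

74 pts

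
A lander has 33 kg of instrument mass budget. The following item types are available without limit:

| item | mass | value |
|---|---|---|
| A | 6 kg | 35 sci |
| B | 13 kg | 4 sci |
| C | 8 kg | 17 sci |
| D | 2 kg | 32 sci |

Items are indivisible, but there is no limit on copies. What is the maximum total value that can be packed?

Best value-per-unit is D at 32/2, and filling with it alone uses mass 16×2=32. No mix of the others beats 16×32 = 512.

512 sci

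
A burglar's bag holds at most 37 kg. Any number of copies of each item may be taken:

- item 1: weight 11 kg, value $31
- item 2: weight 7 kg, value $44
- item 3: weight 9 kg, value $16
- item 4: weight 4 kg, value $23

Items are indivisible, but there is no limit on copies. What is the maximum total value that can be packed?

$224

Best value-per-unit is item 2 at 44/7; filling with it alone gives 5×44 = 220.
Optimal mix: 3×item 2 + 4×item 4 → weight 37, value 224.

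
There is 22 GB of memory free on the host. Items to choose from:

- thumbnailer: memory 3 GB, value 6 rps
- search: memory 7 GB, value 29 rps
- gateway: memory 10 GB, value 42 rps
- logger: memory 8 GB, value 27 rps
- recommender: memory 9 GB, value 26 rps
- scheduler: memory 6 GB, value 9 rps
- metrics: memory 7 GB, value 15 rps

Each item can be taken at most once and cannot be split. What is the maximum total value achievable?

77 rps

Check high-value combinations within 22 GB:
- thumbnailer+search+gateway: memory 3+7+10=20, value 6+29+42=77
- thumbnailer+gateway+logger: memory 3+10+8=21, value 6+42+27=75
- thumbnailer+gateway+recommender: memory 3+10+9=22, value 6+42+26=74
- search+gateway: memory 7+10=17, value 29+42=71
Best: 77 rps.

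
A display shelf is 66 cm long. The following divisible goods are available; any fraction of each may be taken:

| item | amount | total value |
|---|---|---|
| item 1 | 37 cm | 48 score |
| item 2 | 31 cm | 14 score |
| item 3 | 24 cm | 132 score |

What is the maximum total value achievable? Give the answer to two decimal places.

Take in order of value per unit:
- item 3 (132/24 per unit): all 24 → value 132, running total 132.00
- item 1 (48/37 per unit): all 37 → value 48, running total 180.00
- item 2 (14/31 per unit): 5 of 31 → value 5×14/31 = 2.2581, running total 182.26
Total 182.26.

182.26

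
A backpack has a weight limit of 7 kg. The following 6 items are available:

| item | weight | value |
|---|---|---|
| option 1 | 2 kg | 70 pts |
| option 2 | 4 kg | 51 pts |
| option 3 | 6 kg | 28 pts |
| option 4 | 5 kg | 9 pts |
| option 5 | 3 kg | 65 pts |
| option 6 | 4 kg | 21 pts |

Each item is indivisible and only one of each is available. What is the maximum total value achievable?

135 pts

This is a 0/1 knapsack; check combinations near the capacity.
- option 1+option 5: weight 2+3=5, value 70+65=135
- option 1+option 2: weight 2+4=6, value 70+51=121
- option 2+option 5: weight 4+3=7, value 51+65=116
- option 1+option 6: weight 2+4=6, value 70+21=91
- option 5+option 6: weight 3+4=7, value 65+21=86
Best: 135 pts.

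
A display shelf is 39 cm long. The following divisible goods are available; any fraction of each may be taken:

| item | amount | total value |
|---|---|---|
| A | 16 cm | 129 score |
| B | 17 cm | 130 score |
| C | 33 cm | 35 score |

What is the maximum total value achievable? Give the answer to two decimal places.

265.36

Take in order of value per unit:
- A (129/16 per unit): all 16 → value 129, running total 129.00
- B (130/17 per unit): all 17 → value 130, running total 259.00
- C (35/33 per unit): 6 of 33 → value 6×35/33 = 6.3636, running total 265.36
Total 265.36.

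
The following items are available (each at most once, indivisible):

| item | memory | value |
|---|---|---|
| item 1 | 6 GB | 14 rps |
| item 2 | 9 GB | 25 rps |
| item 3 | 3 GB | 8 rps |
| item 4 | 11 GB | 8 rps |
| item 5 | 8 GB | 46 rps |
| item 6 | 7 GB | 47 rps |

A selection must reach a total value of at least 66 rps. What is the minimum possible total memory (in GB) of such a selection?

Subsets with value ≥ 66, sorted by total memory:
- item 5+item 6: memory 15, value 93
- item 2+item 6: memory 16, value 72
Minimum memory: 15 GB.

15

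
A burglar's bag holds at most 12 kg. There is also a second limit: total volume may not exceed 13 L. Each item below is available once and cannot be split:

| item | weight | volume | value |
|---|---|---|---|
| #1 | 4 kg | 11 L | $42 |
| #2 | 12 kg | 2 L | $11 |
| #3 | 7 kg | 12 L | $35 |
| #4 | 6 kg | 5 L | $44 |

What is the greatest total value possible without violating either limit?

Feasible sets respecting both limits:
- #4: weight 6, volume 5, value 44
- #1: weight 4, volume 11, value 42
- #3: weight 7, volume 12, value 35
- #2: weight 12, volume 2, value 11
Best: $44.

$44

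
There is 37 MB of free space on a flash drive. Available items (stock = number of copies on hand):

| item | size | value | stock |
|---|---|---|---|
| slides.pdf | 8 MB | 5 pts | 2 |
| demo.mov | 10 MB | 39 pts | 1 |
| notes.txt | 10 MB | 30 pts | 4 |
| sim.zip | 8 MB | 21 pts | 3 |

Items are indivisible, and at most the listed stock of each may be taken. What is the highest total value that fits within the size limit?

Top feasible selections:
- 1×demo.mov + 1×notes.txt + 2×sim.zip: size 36, value 111
- 1×demo.mov + 3×sim.zip: size 34, value 102
- 2×notes.txt + 2×sim.zip: size 36, value 102
Best: 111 pts.

111 pts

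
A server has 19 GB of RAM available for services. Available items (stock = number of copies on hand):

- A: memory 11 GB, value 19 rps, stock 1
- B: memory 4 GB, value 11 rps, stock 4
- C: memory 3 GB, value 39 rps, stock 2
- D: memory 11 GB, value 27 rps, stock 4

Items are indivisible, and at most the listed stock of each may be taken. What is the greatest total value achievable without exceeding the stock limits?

111 rps

Top feasible selections:
- 3×B + 2×C: memory 18, value 111
- 2×C + 1×D: memory 17, value 105
- 2×B + 2×C: memory 14, value 100
Best: 111 rps.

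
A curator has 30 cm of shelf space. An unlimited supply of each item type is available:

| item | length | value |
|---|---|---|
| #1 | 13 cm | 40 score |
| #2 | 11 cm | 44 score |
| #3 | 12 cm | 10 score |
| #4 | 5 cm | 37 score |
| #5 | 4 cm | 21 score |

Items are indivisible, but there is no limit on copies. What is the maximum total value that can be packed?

222 score

Best value-per-unit is #4 at 37/5, and filling with it alone uses length 6×5=30. No mix of the others beats 6×37 = 222.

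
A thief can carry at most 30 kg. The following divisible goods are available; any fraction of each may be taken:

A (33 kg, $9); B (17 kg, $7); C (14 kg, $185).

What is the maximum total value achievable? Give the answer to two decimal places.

191.59

Take in order of value per unit:
- C (185/14 per unit): all 14 → value 185, running total 185.00
- B (7/17 per unit): 16 of 17 → value 16×7/17 = 6.5882, running total 191.59
Total 191.59.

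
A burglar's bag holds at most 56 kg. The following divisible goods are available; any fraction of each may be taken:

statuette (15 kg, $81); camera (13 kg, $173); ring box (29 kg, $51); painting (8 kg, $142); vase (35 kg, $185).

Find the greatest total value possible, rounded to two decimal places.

Take in order of value per unit:
- painting (142/8 per unit): all 8 → value 142, running total 142.00
- camera (173/13 per unit): all 13 → value 173, running total 315.00
- statuette (81/15 per unit): all 15 → value 81, running total 396.00
- vase (185/35 per unit): 20 of 35 → value 20×185/35 = 105.7143, running total 501.71
Total 501.71.

501.71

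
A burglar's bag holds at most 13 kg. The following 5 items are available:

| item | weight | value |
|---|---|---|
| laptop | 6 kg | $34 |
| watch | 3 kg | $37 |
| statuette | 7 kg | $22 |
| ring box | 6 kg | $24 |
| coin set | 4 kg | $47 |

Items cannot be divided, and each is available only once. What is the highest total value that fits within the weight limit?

Check high-value combinations within 13 kg:
- laptop+watch+coin set: weight 6+3+4=13, value 34+37+47=118
- watch+ring box+coin set: weight 3+6+4=13, value 37+24+47=108
- watch+coin set: weight 3+4=7, value 37+47=84
- laptop+coin set: weight 6+4=10, value 34+47=81
Best: $118.

$118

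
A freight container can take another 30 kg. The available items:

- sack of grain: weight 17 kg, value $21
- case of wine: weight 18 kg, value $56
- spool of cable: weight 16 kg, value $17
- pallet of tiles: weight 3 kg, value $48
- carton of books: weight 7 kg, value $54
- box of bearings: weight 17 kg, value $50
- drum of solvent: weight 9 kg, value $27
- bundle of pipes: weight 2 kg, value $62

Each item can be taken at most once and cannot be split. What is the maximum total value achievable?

$220

This is a 0/1 knapsack; check combinations near the capacity.
- case of wine+pallet of tiles+carton of books+bundle of pipes: weight 18+3+7+2=30, value 56+48+54+62=220
- pallet of tiles+carton of books+box of bearings+bundle of pipes: weight 3+7+17+2=29, value 48+54+50+62=214
- pallet of tiles+carton of books+drum of solvent+bundle of pipes: weight 3+7+9+2=21, value 48+54+27+62=191
- sack of grain+pallet of tiles+carton of books+bundle of pipes: weight 17+3+7+2=29, value 21+48+54+62=185
Best: $220.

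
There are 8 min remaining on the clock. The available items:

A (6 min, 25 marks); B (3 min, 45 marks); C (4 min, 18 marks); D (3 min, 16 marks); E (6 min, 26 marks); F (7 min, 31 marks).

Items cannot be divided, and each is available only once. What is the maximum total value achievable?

Check high-value combinations within 8 min:
- B+C: time 3+4=7, value 45+18=63
- B+D: time 3+3=6, value 45+16=61
- B: time 3, value 45
- C+D: time 4+3=7, value 18+16=34
- F: time 7, value 31
Best: 63 marks.

63 marks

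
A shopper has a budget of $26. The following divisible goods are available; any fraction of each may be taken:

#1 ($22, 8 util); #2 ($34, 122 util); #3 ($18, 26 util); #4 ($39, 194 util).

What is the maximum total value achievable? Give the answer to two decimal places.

Take in order of value per unit:
- #4 (194/39 per unit): 26 of 39 → value 26×194/39 = 129.3333, running total 129.33
Total 129.33.

129.33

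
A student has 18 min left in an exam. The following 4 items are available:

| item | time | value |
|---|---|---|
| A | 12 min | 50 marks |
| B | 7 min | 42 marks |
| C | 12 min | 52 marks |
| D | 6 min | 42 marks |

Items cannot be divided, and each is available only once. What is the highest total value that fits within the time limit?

94 marks

Check high-value combinations within 18 min:
- C+D: time 12+6=18, value 52+42=94
- A+D: time 12+6=18, value 50+42=92
- B+D: time 7+6=13, value 42+42=84
Best: 94 marks.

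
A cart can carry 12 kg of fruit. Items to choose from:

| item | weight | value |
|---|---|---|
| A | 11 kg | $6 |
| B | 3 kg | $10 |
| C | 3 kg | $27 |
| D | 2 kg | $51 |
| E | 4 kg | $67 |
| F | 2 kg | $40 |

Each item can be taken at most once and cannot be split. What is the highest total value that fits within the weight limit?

$185

Check high-value combinations within 12 kg:
- C+D+E+F: weight 3+2+4+2=11, value 27+51+67+40=185
- B+D+E+F: weight 3+2+4+2=11, value 10+51+67+40=168
- D+E+F: weight 2+4+2=8, value 51+67+40=158
Best: $185.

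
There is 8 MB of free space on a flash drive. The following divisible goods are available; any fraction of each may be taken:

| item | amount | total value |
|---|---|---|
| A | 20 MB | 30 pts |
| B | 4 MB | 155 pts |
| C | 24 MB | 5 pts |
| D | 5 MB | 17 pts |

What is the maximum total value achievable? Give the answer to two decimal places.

Take in order of value per unit:
- B (155/4 per unit): all 4 → value 155, running total 155.00
- D (17/5 per unit): 4 of 5 → value 4×17/5 = 13.6000, running total 168.60
Total 168.60.

168.60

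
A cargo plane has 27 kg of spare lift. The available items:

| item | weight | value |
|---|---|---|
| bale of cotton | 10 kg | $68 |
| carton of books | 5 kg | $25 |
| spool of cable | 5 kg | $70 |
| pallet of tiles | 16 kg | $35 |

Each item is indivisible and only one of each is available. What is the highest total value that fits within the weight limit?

Check high-value combinations within 27 kg:
- bale of cotton+carton of books+spool of cable: weight 10+5+5=20, value 68+25+70=163
- bale of cotton+spool of cable: weight 10+5=15, value 68+70=138
- carton of books+spool of cable+pallet of tiles: weight 5+5+16=26, value 25+70+35=130
- spool of cable+pallet of tiles: weight 5+16=21, value 70+35=105
Best: $163.

$163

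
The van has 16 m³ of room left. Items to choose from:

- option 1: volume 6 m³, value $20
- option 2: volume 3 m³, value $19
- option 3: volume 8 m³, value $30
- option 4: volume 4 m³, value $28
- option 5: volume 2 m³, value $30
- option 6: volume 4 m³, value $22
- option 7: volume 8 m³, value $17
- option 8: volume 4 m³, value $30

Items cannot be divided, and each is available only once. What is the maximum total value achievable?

$110

This is a 0/1 knapsack; check combinations near the capacity.
- option 4+option 5+option 6+option 8: volume 4+2+4+4=14, value 28+30+22+30=110
- option 1+option 4+option 5+option 8: volume 6+4+2+4=16, value 20+28+30+30=108
- option 2+option 4+option 5+option 8: volume 3+4+2+4=13, value 19+28+30+30=107
Best: $110.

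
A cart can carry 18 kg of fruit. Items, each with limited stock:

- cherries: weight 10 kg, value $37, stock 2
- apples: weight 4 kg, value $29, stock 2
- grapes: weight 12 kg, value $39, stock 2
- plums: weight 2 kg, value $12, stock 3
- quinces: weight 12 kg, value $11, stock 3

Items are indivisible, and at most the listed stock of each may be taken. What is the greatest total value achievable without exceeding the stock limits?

$95

Top feasible selections:
- 1×cherries + 2×apples: weight 18, value 95
- 2×apples + 3×plums: weight 14, value 94
- 1×cherries + 1×apples + 2×plums: weight 18, value 90
Best: $95.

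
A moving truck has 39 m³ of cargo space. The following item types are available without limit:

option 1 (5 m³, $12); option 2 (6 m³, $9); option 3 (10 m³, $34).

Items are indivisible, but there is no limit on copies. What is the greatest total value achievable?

$114

Best value-per-unit is option 3 at 34/10; filling with it alone gives 3×34 = 102.
Optimal mix: 1×option 1 + 3×option 3 → volume 35, value 114.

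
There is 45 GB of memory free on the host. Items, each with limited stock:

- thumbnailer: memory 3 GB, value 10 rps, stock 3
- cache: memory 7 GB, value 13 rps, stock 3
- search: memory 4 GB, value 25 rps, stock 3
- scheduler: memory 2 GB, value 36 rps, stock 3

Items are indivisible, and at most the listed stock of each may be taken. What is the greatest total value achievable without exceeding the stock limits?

242 rps

Best selections within memory 45 and stock limits:
- 2×thumbnailer + 3×cache + 3×search + 3×scheduler: memory 45, value 242
- 3×thumbnailer + 2×cache + 3×search + 3×scheduler: memory 41, value 239
- 1×thumbnailer + 3×cache + 3×search + 3×scheduler: memory 42, value 232
- 2×thumbnailer + 2×cache + 3×search + 3×scheduler: memory 38, value 229
Best: 242 rps.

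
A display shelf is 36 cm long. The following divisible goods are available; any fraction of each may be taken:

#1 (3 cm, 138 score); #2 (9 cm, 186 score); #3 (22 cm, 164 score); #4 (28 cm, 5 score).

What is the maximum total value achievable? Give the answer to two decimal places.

488.36

Take in order of value per unit:
- #1 (138/3 per unit): all 3 → value 138, running total 138.00
- #2 (186/9 per unit): all 9 → value 186, running total 324.00
- #3 (164/22 per unit): all 22 → value 164, running total 488.00
- #4 (5/28 per unit): 2 of 28 → value 2×5/28 = 0.3571, running total 488.36
Total 488.36.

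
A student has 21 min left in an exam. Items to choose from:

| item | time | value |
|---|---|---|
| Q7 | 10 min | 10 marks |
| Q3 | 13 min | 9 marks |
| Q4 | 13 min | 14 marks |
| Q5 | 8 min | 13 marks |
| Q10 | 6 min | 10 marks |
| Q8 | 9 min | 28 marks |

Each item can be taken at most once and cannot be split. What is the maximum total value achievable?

This is a 0/1 knapsack; check combinations near the capacity.
- Q5+Q8: time 8+9=17, value 13+28=41
- Q10+Q8: time 6+9=15, value 10+28=38
- Q7+Q8: time 10+9=19, value 10+28=38
Best: 41 marks.

41 marks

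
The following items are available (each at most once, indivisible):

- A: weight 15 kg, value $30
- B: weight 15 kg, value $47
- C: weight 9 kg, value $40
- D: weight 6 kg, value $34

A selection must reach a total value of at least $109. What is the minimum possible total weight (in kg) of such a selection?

Subsets with value ≥ 109, sorted by total weight:
- B+C+D: weight 30, value 121
- A+B+D: weight 36, value 111
- A+B+C: weight 39, value 117
- A+B+C+D: weight 45, value 151
Minimum weight: 30 kg.

30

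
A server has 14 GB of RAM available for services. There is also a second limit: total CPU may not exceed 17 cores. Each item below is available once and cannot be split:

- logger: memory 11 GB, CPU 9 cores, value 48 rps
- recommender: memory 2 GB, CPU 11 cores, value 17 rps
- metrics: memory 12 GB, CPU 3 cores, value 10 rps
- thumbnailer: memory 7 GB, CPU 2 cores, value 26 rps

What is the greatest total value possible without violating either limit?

48 rps

Feasible sets respecting both limits:
- logger: memory 11, CPU 9, value 48
- recommender+thumbnailer: memory 9, CPU 13, value 43
- recommender+metrics: memory 14, CPU 14, value 27
- thumbnailer: memory 7, CPU 2, value 26
Best: 48 rps.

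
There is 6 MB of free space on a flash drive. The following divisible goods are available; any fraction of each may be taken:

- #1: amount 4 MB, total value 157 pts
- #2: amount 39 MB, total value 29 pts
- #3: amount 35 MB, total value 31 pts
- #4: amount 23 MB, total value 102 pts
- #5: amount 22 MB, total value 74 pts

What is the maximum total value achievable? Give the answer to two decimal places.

Take in order of value per unit:
- #1 (157/4 per unit): all 4 → value 157, running total 157.00
- #4 (102/23 per unit): 2 of 23 → value 2×102/23 = 8.8696, running total 165.87
Total 165.87.

165.87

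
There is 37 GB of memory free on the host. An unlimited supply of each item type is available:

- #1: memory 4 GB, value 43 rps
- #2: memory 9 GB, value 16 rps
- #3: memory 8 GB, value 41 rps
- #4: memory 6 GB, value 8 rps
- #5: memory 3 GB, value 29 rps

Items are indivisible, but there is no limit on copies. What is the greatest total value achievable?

388 rps

Best value-per-unit is #1 at 43/4; filling with it alone gives 9×43 = 387.
Optimal mix: 7×#1 + 3×#5 → memory 37, value 388.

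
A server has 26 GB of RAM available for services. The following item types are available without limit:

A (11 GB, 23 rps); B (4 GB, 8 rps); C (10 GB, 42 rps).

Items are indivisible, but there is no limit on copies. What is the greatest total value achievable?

Best value-per-unit is C at 42/10; filling with it alone gives 2×42 = 84.
Optimal mix: 1×B + 2×C → memory 24, value 92.

92 rps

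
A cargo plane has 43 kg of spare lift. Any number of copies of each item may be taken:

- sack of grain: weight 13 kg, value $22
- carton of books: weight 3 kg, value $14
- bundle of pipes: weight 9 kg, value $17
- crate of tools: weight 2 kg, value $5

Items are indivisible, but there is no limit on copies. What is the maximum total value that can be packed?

$196

Best value-per-unit is carton of books at 14/3, and filling with it alone uses weight 14×3=42. No mix of the others beats 14×14 = 196.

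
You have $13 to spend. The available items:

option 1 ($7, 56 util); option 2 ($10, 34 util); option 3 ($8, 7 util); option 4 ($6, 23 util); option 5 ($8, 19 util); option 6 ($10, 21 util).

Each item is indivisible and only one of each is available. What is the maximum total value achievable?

Check high-value combinations within $13:
- option 1+option 4: cost 7+6=13, value 56+23=79
- option 1: cost 7, value 56
- option 2: cost 10, value 34
Best: 79 util.

79 util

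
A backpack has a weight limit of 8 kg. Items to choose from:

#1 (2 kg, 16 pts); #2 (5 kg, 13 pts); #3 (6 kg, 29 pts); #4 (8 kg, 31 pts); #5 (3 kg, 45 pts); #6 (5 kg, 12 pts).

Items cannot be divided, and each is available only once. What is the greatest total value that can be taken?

Check high-value combinations within 8 kg:
- #1+#5: weight 2+3=5, value 16+45=61
- #2+#5: weight 5+3=8, value 13+45=58
- #5+#6: weight 3+5=8, value 45+12=57
- #5: weight 3, value 45
- #1+#3: weight 2+6=8, value 16+29=45
Best: 61 pts.

61 pts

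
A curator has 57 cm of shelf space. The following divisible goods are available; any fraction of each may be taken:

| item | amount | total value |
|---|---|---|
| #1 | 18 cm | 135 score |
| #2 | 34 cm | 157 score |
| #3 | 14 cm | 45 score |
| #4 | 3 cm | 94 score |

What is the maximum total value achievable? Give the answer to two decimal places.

392.43

Take in order of value per unit:
- #4 (94/3 per unit): all 3 → value 94, running total 94.00
- #1 (135/18 per unit): all 18 → value 135, running total 229.00
- #2 (157/34 per unit): all 34 → value 157, running total 386.00
- #3 (45/14 per unit): 2 of 14 → value 2×45/14 = 6.4286, running total 392.43
Total 392.43.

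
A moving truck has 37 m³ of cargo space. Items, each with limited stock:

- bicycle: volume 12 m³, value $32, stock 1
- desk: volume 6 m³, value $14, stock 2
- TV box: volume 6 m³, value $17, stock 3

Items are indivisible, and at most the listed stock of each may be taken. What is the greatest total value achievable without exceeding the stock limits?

$97

Best selections within volume 37 and stock limits:
- 1×bicycle + 1×desk + 3×TV box: volume 36, value 97
- 1×bicycle + 2×desk + 2×TV box: volume 36, value 94
- 1×bicycle + 3×TV box: volume 30, value 83
- 1×bicycle + 1×desk + 2×TV box: volume 30, value 80
Best: $97.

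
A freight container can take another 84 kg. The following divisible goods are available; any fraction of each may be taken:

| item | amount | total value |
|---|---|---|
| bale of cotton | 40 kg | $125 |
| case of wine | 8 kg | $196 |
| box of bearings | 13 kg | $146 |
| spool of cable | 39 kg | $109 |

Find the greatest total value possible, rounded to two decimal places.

531.28

Take in order of value per unit:
- case of wine (196/8 per unit): all 8 → value 196, running total 196.00
- box of bearings (146/13 per unit): all 13 → value 146, running total 342.00
- bale of cotton (125/40 per unit): all 40 → value 125, running total 467.00
- spool of cable (109/39 per unit): 23 of 39 → value 23×109/39 = 64.2821, running total 531.28
Total 531.28.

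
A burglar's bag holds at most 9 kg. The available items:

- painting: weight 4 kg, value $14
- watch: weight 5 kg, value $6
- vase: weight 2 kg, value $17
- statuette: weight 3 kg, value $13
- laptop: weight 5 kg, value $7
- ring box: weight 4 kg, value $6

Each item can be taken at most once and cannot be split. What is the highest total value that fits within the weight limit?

$44

Check high-value combinations within 9 kg:
- painting+vase+statuette: weight 4+2+3=9, value 14+17+13=44
- vase+statuette+ring box: weight 2+3+4=9, value 17+13+6=36
- painting+vase: weight 4+2=6, value 14+17=31
Best: $44.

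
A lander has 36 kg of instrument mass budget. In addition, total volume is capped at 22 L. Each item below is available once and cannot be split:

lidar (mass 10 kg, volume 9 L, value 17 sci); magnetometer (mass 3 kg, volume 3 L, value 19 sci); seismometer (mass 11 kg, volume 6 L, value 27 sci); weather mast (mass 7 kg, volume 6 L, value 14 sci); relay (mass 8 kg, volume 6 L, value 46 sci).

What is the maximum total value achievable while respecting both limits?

106 sci

Feasible sets respecting both limits:
- magnetometer+seismometer+weather mast+relay: mass 29, volume 21, value 106
- magnetometer+seismometer+relay: mass 22, volume 15, value 92
- lidar+seismometer+relay: mass 29, volume 21, value 90
- seismometer+weather mast+relay: mass 26, volume 18, value 87
Best: 106 sci.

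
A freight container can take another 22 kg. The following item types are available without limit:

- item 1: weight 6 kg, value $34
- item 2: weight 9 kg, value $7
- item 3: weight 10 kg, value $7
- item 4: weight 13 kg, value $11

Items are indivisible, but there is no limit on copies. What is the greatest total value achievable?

Best value-per-unit is item 1 at 34/6, and filling with it alone uses weight 3×6=18. No mix of the others beats 3×34 = 102.

$102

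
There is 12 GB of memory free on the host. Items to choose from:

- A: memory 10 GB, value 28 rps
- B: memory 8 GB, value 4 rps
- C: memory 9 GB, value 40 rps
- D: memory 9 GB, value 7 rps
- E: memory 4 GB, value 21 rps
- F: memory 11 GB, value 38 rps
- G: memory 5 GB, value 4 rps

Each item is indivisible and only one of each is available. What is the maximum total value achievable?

Check high-value combinations within 12 GB:
- C: memory 9, value 40
- F: memory 11, value 38
- A: memory 10, value 28
Best: 40 rps.

40 rps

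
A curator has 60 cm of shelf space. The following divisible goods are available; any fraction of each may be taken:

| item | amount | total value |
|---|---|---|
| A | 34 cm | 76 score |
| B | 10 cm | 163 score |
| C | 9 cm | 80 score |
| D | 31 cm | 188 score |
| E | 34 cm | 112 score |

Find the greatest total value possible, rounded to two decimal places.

Take in order of value per unit:
- B (163/10 per unit): all 10 → value 163, running total 163.00
- C (80/9 per unit): all 9 → value 80, running total 243.00
- D (188/31 per unit): all 31 → value 188, running total 431.00
- E (112/34 per unit): 10 of 34 → value 10×112/34 = 32.9412, running total 463.94
Total 463.94.

463.94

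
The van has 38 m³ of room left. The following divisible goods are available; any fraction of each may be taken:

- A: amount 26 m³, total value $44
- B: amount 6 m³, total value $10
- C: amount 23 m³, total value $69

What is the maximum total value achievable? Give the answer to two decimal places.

Take in order of value per unit:
- C (69/23 per unit): all 23 → value 69, running total 69.00
- A (44/26 per unit): 15 of 26 → value 15×44/26 = 25.3846, running total 94.38
Total 94.38.

94.38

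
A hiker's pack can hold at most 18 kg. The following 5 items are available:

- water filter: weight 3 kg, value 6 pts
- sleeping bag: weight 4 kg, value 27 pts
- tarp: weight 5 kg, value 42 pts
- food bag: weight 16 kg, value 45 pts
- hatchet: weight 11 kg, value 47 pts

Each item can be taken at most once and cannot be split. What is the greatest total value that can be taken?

Check high-value combinations within 18 kg:
- tarp+hatchet: weight 5+11=16, value 42+47=89
- water filter+sleeping bag+hatchet: weight 3+4+11=18, value 6+27+47=80
- water filter+sleeping bag+tarp: weight 3+4+5=12, value 6+27+42=75
- sleeping bag+hatchet: weight 4+11=15, value 27+47=74
Best: 89 pts.

89 pts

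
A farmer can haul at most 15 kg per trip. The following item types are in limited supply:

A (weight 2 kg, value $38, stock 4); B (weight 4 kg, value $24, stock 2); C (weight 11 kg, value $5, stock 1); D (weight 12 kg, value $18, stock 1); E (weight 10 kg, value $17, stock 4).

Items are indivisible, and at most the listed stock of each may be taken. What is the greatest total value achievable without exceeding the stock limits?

Top feasible selections:
- 4×A + 1×B: weight 12, value 176
- 3×A + 2×B: weight 14, value 162
- 4×A: weight 8, value 152
- 3×A + 1×B: weight 10, value 138
Best: $176.

$176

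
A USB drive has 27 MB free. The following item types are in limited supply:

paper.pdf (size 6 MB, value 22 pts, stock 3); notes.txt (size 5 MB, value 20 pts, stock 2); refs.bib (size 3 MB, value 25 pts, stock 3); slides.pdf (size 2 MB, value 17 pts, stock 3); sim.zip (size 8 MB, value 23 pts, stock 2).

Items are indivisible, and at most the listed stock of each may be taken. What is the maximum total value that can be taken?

170 pts

Best selections within size 27 and stock limits:
- 2×paper.pdf + 3×refs.bib + 3×slides.pdf: size 27, value 170
- 1×paper.pdf + 1×notes.txt + 3×refs.bib + 3×slides.pdf: size 26, value 168
- 2×notes.txt + 3×refs.bib + 3×slides.pdf: size 25, value 166
Best: 170 pts.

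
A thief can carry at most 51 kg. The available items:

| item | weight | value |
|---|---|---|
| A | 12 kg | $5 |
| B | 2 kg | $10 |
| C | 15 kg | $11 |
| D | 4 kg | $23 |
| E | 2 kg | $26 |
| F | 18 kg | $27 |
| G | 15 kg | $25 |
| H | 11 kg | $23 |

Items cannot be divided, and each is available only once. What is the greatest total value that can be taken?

$124

Check high-value combinations within 51 kg:
- D+E+F+G+H: weight 4+2+18+15+11=50, value 23+26+27+25+23=124
- B+C+D+E+G+H: weight 2+15+4+2+15+11=49, value 10+11+23+26+25+23=118
- A+B+D+E+F+H: weight 12+2+4+2+18+11=49, value 5+10+23+26+27+23=114
- A+B+D+E+G+H: weight 12+2+4+2+15+11=46, value 5+10+23+26+25+23=112
- B+D+E+F+G: weight 2+4+2+18+15=41, value 10+23+26+27+25=111
Best: $124.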